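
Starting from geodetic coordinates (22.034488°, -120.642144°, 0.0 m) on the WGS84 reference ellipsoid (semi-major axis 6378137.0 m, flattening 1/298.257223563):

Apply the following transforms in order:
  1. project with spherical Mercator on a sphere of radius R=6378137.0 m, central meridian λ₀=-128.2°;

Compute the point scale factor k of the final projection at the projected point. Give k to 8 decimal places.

1.07879730

start: φ=22.034488°, λ=-120.642144°, h=0.000 m
→ into merc (λ₀=-128.2°): φ=22.03448800°, λ−λ₀=7.55785600°
scale k = 1.07879730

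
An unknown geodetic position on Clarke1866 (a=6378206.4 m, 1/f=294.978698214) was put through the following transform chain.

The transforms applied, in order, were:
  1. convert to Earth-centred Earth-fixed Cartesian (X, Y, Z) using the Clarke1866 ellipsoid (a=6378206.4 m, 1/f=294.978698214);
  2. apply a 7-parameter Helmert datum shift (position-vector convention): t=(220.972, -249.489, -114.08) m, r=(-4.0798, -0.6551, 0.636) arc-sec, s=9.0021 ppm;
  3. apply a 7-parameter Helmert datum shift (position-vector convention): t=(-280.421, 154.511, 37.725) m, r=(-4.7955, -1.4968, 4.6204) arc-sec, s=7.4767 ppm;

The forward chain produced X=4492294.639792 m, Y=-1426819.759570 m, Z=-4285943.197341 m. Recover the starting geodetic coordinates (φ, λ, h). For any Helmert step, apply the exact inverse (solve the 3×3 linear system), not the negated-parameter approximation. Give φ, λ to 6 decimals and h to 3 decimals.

start: X=4492294.6398, Y=-1426819.7596, Z=-4285943.1973 m
→ Helmert⁻¹: X=4492478.4046, Y=-1426964.5880, Z=-4286014.6540
→ Helmert⁻¹: X=4492198.9823, Y=-1426631.3343, Z=-4285904.4774
→ geod (Bowring, a=6378206.400): φ=-42.47464800°, λ=-17.61879300°, h=2173.1800 m

φ=-42.474648°, λ=-17.618793°, h=2173.180 m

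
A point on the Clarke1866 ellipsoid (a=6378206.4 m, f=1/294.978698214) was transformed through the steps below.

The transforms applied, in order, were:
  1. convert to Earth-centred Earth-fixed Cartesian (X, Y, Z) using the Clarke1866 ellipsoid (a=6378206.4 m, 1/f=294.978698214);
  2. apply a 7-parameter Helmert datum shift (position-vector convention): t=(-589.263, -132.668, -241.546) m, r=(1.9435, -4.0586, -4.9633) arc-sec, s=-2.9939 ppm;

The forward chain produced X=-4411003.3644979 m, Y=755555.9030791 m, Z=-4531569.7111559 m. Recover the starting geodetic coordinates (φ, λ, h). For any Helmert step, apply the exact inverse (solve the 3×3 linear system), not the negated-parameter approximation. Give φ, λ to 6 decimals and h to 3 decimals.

start: X=-4411003.3645, Y=755555.9031, Z=-4531569.7112 m
→ Helmert⁻¹: X=-4410534.6463, Y=755542.0088, Z=-4531262.0660
→ geod (Bowring, a=6378206.400): φ=-45.55383500°, λ=170.27935800°, h=1126.9580 m

φ=-45.553835°, λ=170.279358°, h=1126.958 m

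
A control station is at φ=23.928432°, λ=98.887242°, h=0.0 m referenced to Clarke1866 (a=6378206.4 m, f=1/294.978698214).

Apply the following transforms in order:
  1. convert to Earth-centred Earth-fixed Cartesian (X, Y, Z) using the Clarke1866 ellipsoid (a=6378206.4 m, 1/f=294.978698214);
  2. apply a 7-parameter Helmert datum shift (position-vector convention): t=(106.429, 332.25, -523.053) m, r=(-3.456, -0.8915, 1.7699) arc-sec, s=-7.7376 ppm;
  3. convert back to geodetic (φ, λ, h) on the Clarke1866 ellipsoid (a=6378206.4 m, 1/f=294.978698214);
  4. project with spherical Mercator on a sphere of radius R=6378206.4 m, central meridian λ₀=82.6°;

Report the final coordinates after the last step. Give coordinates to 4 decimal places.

E=1812995.5774 m, N=2743934.1480 m

start: φ=23.928432°, λ=98.887242°, h=0.000 m
→ ECEF (a=6378206.400, f=1/294.978698214): X=-901183.5598, Y=5763233.4728, Z=2570891.4420
→ Helmert 7p (PV): X=-901130.7217, Y=5763556.4719, Z=2570248.0383
→ geod (Bowring, a=6378206.400): φ=23.92198313°, λ=98.88623916°, h=23.3118 m
→ merc (R=6378206.4, λ₀=82.6°): E=1812995.5774, N=2743934.1480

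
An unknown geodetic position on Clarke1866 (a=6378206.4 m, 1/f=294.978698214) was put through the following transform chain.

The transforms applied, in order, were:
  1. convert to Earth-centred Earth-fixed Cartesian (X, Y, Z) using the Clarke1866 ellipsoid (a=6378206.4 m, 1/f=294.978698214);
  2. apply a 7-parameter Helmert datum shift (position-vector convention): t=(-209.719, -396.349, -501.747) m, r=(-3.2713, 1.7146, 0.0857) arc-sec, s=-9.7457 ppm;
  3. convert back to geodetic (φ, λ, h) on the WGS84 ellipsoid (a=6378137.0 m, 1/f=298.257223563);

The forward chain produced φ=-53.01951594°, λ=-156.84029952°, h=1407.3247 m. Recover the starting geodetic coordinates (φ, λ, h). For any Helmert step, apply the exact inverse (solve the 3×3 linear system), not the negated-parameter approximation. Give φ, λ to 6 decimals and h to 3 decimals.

start: φ=-53.019516°, λ=-156.840300°, h=1407.325 m
→ ECEF (a=6378137.000, f=1/298.257223563): X=-3535867.6472, Y=-1512531.8552, Z=-5072974.4939
→ Helmert⁻¹: X=-3535650.8479, Y=-1512068.3246, Z=-5072575.5536
→ geod (Bowring, a=6378206.400): φ=-53.02215500°, λ=-156.84537900°, h=941.3210 m

φ=-53.022155°, λ=-156.845379°, h=941.321 m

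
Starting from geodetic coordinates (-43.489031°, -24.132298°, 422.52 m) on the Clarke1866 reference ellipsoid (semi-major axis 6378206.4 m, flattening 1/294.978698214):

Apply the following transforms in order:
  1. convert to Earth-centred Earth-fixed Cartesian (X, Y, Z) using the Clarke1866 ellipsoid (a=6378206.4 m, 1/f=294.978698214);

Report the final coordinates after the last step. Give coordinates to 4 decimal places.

start: φ=-43.489031°, λ=-24.132298°, h=422.520 m
→ ECEF (a=6378206.400, f=1/294.978698214): X=4230073.9075, Y=-1895065.8775, Z=-4367166.4800

X=4230073.9075 m, Y=-1895065.8775 m, Z=-4367166.4800 m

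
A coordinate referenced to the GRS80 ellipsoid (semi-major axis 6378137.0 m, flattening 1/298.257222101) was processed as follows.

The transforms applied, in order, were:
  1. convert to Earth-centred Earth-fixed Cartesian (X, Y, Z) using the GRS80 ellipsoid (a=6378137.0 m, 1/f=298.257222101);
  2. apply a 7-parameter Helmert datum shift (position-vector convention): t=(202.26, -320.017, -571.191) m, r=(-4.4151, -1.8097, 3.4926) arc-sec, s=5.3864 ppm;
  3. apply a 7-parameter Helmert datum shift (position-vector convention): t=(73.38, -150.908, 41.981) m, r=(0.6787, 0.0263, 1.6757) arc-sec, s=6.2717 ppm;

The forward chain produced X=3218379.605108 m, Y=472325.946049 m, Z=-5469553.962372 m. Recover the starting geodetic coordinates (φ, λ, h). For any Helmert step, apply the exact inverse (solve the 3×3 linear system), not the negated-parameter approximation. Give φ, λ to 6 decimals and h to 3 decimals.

start: X=3218379.6051, Y=472325.9460, Z=-5469553.9624 m
→ Helmert⁻¹: X=3218290.5764, Y=472429.7482, Z=-5469562.7841
→ Helmert⁻¹: X=3218031.0055, Y=472809.7927, Z=-5468980.2485
→ geod (Bowring, a=6378137.000): φ=-59.42746800°, λ=8.35839100°, h=779.0120 m

φ=-59.427468°, λ=8.358391°, h=779.012 m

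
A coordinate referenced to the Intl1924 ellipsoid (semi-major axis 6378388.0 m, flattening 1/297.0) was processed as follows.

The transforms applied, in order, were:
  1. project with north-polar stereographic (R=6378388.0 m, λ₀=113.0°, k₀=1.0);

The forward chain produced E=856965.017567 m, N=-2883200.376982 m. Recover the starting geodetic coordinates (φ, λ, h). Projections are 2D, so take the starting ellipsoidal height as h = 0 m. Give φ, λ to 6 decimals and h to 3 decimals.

start: E=856965.0176, N=-2883200.3770 m
→ stereo⁻¹: φ=63.46561900°, λ=129.55337100°

φ=63.465619°, λ=129.553371°, h=0.000 m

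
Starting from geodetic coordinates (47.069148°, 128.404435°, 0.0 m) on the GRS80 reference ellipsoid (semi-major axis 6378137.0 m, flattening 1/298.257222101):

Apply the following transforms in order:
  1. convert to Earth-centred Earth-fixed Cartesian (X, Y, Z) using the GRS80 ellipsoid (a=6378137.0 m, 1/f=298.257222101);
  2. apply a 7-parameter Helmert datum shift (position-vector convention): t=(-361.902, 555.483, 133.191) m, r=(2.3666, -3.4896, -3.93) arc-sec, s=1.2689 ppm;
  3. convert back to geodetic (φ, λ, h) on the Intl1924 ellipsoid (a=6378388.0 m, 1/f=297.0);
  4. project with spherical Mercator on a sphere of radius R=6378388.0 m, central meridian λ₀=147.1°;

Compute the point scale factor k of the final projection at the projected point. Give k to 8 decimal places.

1.46810329

start: φ=47.069148°, λ=128.404435°, h=0.000 m
→ ECEF (a=6378137.000, f=1/298.257222101): X=-2703537.9092, Y=3410473.5868, Z=4647004.1127
→ Helmert 7p (PV): X=-2703916.8796, Y=3411031.5904, Z=4647136.5920
→ geod (Bowring, a=6378388.000): φ=47.06634946°, λ=128.40378134°, h=353.0945 m
→ into merc (λ₀=147.1°): φ=47.06634946°, λ−λ₀=-18.69621866°
scale k = 1.46810329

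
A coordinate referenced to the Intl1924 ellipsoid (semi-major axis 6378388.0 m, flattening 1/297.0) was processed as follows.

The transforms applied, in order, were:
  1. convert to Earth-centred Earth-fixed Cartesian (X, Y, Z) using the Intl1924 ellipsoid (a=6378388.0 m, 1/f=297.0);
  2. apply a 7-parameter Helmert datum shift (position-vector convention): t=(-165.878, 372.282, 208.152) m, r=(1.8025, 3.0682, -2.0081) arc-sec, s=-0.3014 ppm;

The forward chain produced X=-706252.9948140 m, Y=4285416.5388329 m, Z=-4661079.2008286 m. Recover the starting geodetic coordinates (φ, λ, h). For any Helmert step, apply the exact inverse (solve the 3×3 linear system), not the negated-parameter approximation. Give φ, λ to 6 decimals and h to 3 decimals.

φ=-47.218820°, λ=99.356824°, h=3990.418 m

start: X=-706252.9948, Y=4285416.5388, Z=-4661079.2008 m
→ Helmert⁻¹: X=-706059.7088, Y=4284997.9401, Z=-4661336.7060
→ geod (Bowring, a=6378388.000): φ=-47.21882000°, λ=99.35682400°, h=3990.4180 m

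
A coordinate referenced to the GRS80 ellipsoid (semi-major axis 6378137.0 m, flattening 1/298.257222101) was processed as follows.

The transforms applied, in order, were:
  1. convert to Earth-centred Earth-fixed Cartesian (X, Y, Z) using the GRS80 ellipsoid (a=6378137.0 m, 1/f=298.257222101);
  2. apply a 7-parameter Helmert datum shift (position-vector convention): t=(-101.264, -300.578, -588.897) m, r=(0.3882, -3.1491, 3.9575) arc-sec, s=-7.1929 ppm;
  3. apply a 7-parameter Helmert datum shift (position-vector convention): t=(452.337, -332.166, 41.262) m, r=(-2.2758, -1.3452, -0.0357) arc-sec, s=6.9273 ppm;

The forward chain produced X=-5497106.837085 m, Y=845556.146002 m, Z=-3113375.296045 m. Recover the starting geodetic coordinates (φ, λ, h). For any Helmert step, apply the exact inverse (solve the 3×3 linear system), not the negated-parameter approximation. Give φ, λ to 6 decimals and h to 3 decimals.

start: X=-5497106.8371, Y=845556.1460, Z=-3113375.2960 m
→ Helmert⁻¹: X=-5497541.5419, Y=845915.8516, Z=-3113349.8039
→ Helmert⁻¹: X=-5497511.1052, Y=846322.1362, Z=-3112700.9577
→ geod (Bowring, a=6378137.000): φ=-29.39605600°, λ=171.24822600°, h=976.1880 m

φ=-29.396056°, λ=171.248226°, h=976.188 m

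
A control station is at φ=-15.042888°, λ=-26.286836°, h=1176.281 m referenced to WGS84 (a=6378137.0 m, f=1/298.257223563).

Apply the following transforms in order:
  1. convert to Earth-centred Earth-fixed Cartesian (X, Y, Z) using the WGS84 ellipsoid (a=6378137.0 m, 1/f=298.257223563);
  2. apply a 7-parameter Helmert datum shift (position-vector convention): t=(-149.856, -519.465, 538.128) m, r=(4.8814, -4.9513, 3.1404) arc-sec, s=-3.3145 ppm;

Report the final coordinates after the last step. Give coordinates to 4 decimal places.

start: φ=-15.042888°, λ=-26.286836°, h=1176.281 m
→ ECEF (a=6378137.000, f=1/298.257223563): X=5524861.7968, Y=-2728977.5277, Z=-1644988.7853
→ Helmert 7p (PV): X=5524774.6646, Y=-2729364.9016, Z=-1644377.1664

X=5524774.6646 m, Y=-2729364.9016 m, Z=-1644377.1664 m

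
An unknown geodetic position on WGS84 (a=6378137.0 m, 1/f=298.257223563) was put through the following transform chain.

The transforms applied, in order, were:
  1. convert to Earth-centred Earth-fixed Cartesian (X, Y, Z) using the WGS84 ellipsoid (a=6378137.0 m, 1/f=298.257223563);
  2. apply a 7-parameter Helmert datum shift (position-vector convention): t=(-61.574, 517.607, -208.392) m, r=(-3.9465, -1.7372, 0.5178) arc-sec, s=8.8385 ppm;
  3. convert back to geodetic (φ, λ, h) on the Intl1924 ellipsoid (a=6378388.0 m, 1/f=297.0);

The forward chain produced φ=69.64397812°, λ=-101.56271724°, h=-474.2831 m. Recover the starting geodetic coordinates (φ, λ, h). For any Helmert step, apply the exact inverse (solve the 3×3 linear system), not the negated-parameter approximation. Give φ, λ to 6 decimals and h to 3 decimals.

φ=69.638963°, λ=-101.556784°, h=7.490 m

start: φ=69.643978°, λ=-101.562717°, h=-474.283 m
→ ECEF (a=6378388.000, f=1/297.0): X=-446011.7122, Y=-2180000.4569, Z=5957034.4921
→ Helmert⁻¹: X=-445901.4986, Y=-2180611.6514, Z=5957152.2649
→ geod (Bowring, a=6378137.000): φ=69.63896300°, λ=-101.55678400°, h=7.4900 m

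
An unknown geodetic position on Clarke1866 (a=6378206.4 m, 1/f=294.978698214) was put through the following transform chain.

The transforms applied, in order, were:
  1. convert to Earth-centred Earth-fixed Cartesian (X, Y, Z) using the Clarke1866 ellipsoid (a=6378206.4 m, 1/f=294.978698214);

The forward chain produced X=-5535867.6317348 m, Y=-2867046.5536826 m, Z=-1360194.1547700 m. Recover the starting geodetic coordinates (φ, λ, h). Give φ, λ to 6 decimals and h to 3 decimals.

start: X=-5535867.6317, Y=-2867046.5537, Z=-1360194.1548 m
→ geod (Bowring, a=6378206.400): φ=-12.38922500°, λ=-152.62019200°, h=3683.2430 m

φ=-12.389225°, λ=-152.620192°, h=3683.243 m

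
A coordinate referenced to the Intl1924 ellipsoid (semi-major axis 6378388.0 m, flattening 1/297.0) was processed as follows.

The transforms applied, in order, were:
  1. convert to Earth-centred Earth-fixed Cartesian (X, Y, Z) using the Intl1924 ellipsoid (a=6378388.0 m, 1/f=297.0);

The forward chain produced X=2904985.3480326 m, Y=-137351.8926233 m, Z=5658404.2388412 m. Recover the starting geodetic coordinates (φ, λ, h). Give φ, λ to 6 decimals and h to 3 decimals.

φ=62.955157°, λ=-2.707011°, h=641.877 m

start: X=2904985.3480, Y=-137351.8926, Z=5658404.2388 m
→ geod (Bowring, a=6378388.000): φ=62.95515700°, λ=-2.70701100°, h=641.8770 m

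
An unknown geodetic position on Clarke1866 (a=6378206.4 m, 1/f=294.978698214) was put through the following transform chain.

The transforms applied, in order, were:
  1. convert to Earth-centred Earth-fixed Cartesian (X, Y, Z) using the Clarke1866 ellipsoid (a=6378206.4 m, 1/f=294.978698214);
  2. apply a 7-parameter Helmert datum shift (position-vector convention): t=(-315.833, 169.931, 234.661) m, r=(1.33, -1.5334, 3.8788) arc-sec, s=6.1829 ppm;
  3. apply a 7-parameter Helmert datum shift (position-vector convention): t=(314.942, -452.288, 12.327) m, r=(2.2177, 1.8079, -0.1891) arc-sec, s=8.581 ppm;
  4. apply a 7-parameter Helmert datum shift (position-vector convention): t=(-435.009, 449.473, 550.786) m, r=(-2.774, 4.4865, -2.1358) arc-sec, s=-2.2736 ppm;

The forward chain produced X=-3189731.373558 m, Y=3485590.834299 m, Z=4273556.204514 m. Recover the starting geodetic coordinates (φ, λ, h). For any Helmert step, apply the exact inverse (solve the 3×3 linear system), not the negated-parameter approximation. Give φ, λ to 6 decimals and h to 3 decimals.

start: X=-3189731.3736, Y=3485590.8343, Z=4273556.2045 m
→ Helmert⁻¹: X=-3189432.6449, Y=3485058.7933, Z=4272992.6294
→ Helmert⁻¹: X=-3189760.8629, Y=3485524.1889, Z=4272878.2028
→ Helmert⁻¹: X=-3189328.0036, Y=3485420.2335, Z=4272618.3605
→ geod (Bowring, a=6378206.400): φ=42.31893200°, λ=132.46002100°, h=1418.4220 m

φ=42.318932°, λ=132.460021°, h=1418.422 m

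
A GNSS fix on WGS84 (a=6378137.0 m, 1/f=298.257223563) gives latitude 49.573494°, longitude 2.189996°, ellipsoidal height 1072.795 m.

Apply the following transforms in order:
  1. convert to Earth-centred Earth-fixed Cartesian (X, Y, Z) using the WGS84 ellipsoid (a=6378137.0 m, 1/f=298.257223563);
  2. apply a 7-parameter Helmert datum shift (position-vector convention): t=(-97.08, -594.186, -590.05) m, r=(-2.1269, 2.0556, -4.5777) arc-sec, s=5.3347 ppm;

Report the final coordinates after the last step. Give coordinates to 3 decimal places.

X=4141735.002 m, Y=157750.655 m, Z=4832370.914 m

start: φ=49.573494°, λ=2.189996°, h=1072.795 m
→ ECEF (a=6378137.000, f=1/298.257223563): X=4141758.3065, Y=158386.0800, Z=4832978.0907
→ Helmert 7p (PV): X=4141735.0016, Y=157750.6547, Z=4832370.9137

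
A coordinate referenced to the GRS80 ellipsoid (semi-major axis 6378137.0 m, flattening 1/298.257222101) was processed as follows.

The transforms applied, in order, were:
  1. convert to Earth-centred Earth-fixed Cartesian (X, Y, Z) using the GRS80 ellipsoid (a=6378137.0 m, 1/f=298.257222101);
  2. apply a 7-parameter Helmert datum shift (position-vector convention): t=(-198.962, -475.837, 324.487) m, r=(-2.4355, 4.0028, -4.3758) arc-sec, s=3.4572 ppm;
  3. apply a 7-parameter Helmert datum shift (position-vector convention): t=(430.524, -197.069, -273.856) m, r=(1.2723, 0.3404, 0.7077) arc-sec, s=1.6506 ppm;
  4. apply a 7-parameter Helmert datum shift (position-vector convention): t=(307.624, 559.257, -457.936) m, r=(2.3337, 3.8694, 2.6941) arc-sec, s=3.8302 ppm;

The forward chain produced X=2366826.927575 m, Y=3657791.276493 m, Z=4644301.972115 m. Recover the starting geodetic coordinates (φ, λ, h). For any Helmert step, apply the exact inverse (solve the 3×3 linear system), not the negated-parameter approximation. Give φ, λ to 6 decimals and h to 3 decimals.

start: X=2366826.9276, Y=3657791.2765, Z=4644301.9721 m
→ Helmert⁻¹: X=2366470.8754, Y=3657239.6534, Z=4644745.1330
→ Helmert⁻¹: X=2366041.3291, Y=3657451.2191, Z=4644992.6664
→ Helmert⁻¹: X=2366064.3735, Y=3657909.7614, Z=4644741.2293
→ geod (Bowring, a=6378137.000): φ=47.02646600°, λ=57.10379400°, h=1326.1810 m

φ=47.026466°, λ=57.103794°, h=1326.181 m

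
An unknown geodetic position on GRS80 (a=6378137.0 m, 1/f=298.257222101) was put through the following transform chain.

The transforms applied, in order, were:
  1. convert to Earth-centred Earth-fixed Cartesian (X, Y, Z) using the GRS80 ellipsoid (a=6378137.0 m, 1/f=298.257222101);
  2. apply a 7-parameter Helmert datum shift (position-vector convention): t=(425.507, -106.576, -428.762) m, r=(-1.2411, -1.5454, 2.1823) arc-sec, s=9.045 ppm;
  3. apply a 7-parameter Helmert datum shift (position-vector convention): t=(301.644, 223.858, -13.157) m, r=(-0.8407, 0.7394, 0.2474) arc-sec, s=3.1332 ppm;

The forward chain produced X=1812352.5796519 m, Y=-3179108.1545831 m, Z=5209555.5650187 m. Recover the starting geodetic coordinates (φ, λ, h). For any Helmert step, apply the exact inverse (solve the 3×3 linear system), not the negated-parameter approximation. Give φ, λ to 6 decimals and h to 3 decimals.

start: X=1812352.5797, Y=-3179108.1546, Z=5209555.5650 m
→ Helmert⁻¹: X=1812022.7700, Y=-3179345.4577, Z=5209545.9366
→ Helmert⁻¹: X=1811586.2746, Y=-3179260.6406, Z=5209894.8721
→ geod (Bowring, a=6378137.000): φ=55.09841700°, λ=-60.32491700°, h=2724.9530 m

φ=55.098417°, λ=-60.324917°, h=2724.953 m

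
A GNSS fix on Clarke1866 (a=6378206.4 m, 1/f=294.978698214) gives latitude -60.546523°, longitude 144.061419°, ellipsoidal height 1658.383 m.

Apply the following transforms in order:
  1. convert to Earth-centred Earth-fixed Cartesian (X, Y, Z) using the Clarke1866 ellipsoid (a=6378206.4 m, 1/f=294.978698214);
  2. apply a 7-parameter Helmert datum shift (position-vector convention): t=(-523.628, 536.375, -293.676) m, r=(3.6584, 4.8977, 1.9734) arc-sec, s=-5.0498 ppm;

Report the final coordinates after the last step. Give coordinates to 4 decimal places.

X=-2547131.8975 m, Y=1846553.6884 m, Z=-5532090.8301 m

start: φ=-60.546523°, λ=144.061419°, h=1658.383 m
→ ECEF (a=6378206.400, f=1/294.978698214): X=-2546472.1148, Y=1845952.8819, Z=-5531918.2946
→ Helmert 7p (PV): X=-2547131.8975, Y=1846553.6884, Z=-5532090.8301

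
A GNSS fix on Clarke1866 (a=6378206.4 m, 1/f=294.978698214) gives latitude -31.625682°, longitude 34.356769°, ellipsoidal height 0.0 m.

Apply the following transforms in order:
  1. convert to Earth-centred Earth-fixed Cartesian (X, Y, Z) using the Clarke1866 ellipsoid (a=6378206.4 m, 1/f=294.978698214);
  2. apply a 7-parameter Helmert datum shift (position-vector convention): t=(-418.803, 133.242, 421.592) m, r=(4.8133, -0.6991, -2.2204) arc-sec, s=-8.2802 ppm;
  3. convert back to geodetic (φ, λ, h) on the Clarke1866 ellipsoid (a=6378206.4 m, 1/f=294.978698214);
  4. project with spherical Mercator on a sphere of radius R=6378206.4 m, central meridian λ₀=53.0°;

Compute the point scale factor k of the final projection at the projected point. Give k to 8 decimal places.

start: φ=-31.625682°, λ=34.356769°, h=0.000 m
→ ECEF (a=6378206.400, f=1/294.978698214): X=4487676.3205, Y=3067805.1208, Z=-3324982.5486
→ Helmert 7p (PV): X=4487264.6520, Y=3067942.2419, Z=-3324446.6267
→ geod (Bowring, a=6378206.400): φ=-31.62280731°, λ=34.36041096°, h=-504.4897 m
→ into merc (λ₀=53.0°): φ=-31.62280731°, λ−λ₀=-18.63958904°
scale k = 1.17437290

1.17437290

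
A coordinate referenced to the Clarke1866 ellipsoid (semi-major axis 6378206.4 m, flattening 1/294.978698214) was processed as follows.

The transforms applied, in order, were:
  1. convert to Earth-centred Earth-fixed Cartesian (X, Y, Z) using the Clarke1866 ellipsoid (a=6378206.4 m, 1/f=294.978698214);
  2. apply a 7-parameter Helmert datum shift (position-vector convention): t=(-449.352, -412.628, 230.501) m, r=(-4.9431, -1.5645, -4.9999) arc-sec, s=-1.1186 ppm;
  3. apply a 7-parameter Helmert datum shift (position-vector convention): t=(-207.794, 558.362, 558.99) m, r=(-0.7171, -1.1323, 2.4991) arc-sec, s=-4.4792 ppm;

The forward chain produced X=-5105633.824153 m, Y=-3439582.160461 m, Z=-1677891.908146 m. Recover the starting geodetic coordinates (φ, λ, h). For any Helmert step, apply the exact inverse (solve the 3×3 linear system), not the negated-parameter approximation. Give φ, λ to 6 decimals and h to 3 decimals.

start: X=-5105633.8242, Y=-3439582.1605, Z=-1677891.9081 m
→ Helmert⁻¹: X=-5105499.7924, Y=-3440088.2382, Z=-1678442.3492
→ Helmert⁻¹: X=-5104985.5033, Y=-3439762.9735, Z=-1678718.4405
→ geod (Bowring, a=6378206.400): φ=-15.35314100°, λ=-146.02772700°, h=3810.1370 m

φ=-15.353141°, λ=-146.027727°, h=3810.137 m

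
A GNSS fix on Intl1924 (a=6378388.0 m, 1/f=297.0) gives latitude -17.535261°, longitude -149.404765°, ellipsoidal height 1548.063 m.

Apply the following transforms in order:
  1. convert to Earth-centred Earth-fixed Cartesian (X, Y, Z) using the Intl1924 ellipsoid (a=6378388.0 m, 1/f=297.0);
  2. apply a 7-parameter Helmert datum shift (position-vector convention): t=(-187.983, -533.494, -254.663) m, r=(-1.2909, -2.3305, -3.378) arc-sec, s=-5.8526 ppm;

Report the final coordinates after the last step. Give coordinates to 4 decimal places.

X=-5238341.6356 m, Y=-3097689.8994 m, Z=-1910174.6643 m

start: φ=-17.535261°, λ=-149.404765°, h=1548.063 m
→ ECEF (a=6378388.000, f=1/297.0): X=-5238155.1650, Y=-3097248.3643, Z=-1909891.3797
→ Helmert 7p (PV): X=-5238341.6356, Y=-3097689.8994, Z=-1910174.6643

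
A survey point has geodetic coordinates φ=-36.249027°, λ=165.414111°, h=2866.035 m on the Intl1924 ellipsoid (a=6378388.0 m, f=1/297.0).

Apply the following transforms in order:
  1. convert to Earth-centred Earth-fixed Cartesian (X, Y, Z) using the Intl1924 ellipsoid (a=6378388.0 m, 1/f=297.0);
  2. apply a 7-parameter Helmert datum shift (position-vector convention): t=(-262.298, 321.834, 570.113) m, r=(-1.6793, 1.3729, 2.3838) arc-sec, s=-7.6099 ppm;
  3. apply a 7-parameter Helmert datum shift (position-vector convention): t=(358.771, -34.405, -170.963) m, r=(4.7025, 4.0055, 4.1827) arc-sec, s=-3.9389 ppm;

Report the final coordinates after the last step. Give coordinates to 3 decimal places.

start: φ=-36.249027°, λ=165.414111°, h=2866.035 m
→ ECEF (a=6378388.000, f=1/297.0): X=-4986197.2111, Y=1297495.8347, Z=-3752265.3999
→ Helmert 7p (PV): X=-4986461.5345, Y=1297719.6212, Z=-3751644.1080
→ Helmert 7p (PV): X=-4986182.2915, Y=1297664.5190, Z=-3751673.8752

X=-4986182.292 m, Y=1297664.519 m, Z=-3751673.875 m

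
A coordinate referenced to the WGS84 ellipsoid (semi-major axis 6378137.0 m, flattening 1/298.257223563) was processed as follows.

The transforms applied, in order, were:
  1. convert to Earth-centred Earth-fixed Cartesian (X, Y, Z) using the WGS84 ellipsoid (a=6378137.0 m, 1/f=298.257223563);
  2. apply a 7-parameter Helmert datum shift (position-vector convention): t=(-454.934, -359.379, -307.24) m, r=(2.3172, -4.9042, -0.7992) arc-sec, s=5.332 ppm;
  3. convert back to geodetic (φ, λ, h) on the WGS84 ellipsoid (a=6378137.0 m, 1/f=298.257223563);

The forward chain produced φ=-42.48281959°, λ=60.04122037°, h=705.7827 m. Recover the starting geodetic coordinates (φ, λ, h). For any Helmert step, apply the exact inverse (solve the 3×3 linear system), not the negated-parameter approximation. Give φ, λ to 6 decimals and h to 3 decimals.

φ=-42.478746°, λ=60.039613°, h=861.976 m

start: φ=-42.482820°, λ=60.041220°, h=705.783 m
→ ECEF (a=6378137.000, f=1/298.257223563): X=2352796.9697, Y=4081943.0421, Z=-4285784.1448
→ Helmert⁻¹: X=2353121.6447, Y=4082241.6275, Z=-4285555.8634
→ geod (Bowring, a=6378137.000): φ=-42.47874600°, λ=60.03961300°, h=861.9760 m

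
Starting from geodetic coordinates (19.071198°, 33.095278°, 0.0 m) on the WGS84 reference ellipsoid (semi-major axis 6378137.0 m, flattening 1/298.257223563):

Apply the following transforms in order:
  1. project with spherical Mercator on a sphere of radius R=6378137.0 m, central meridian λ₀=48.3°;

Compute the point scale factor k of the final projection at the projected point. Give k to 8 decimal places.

1.05807422

start: φ=19.071198°, λ=33.095278°, h=0.000 m
→ into merc (λ₀=48.3°): φ=19.07119800°, λ−λ₀=-15.20472200°
scale k = 1.05807422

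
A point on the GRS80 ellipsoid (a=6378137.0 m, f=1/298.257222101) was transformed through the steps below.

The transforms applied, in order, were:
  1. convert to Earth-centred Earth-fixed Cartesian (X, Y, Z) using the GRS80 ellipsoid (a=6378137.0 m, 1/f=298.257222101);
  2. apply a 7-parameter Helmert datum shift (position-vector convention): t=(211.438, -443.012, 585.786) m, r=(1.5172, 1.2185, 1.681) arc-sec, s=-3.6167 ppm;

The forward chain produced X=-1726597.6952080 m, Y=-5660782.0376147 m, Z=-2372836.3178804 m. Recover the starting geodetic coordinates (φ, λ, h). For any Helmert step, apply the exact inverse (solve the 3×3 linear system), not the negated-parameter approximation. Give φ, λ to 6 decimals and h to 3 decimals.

start: X=-1726597.6952, Y=-5660782.0376, Z=-2372836.3179 m
→ Helmert⁻¹: X=-1726847.4882, Y=-5660362.8819, Z=-2373399.2538
→ geod (Bowring, a=6378137.000): φ=-21.98668000°, λ=-106.96575100°, h=945.4030 m

φ=-21.986680°, λ=-106.965751°, h=945.403 m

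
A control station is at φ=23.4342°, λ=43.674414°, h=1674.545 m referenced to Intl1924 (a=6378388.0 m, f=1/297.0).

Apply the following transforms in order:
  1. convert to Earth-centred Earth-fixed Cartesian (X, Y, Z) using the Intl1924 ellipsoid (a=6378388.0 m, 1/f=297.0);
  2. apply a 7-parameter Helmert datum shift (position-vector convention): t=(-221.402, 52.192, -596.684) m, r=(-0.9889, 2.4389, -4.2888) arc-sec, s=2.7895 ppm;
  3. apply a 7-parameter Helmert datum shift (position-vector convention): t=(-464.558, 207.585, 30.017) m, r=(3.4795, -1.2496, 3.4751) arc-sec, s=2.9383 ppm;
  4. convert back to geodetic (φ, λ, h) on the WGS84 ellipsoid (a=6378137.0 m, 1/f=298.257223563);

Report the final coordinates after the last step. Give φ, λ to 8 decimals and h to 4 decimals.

φ=23.43028202°, λ=43.68034666°, h=1431.7939 m

start: φ=23.434200°, λ=43.674414°, h=1674.545 m
→ ECEF (a=6378388.000, f=1/297.0): X=4236176.1038, Y=4044560.1238, Z=2521610.4633
→ Helmert 7p (PV): X=4236080.4320, Y=4044547.6058, Z=2520951.3332
→ Helmert 7p (PV): X=4235544.9066, Y=4044795.9173, Z=2521082.6488
→ geod (Bowring, a=6378137.000): φ=23.43028202°, λ=43.68034666°, h=1431.7939 m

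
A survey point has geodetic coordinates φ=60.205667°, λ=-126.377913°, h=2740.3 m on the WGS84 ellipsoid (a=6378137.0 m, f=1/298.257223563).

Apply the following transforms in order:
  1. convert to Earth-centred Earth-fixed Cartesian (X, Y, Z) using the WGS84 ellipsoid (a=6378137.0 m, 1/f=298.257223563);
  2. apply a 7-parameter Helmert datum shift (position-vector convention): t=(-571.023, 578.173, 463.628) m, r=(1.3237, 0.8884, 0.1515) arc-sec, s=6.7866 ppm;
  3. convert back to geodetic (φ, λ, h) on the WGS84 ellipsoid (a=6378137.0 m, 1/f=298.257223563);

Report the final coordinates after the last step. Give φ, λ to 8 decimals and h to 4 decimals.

start: φ=60.205667°, λ=-126.377913°, h=2740.300 m
→ ECEF (a=6378137.000, f=1/298.257223563): X=-1885255.7206, Y=-2559163.5050, Z=5514276.6603
→ Helmert 7p (PV): X=-1885813.9078, Y=-2558639.4727, Z=5514769.4080
→ geod (Bowring, a=6378137.000): φ=60.20857000°, λ=-126.39161666°, h=3122.8274 m

φ=60.20857000°, λ=-126.39161666°, h=3122.8274 m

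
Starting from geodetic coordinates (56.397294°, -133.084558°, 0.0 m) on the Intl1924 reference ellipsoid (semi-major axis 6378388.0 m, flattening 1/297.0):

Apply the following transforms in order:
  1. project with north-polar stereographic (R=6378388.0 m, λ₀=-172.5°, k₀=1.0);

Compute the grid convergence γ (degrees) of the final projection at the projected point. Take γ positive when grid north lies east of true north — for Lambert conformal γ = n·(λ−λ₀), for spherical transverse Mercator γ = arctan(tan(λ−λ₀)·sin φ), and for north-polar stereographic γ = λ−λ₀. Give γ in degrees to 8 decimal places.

39.41544200

start: φ=56.397294°, λ=-133.084558°, h=0.000 m
→ into stereo (λ₀=-172.5°): φ=56.39729400°, λ−λ₀=39.41544200°
convergence γ = 39.41544200°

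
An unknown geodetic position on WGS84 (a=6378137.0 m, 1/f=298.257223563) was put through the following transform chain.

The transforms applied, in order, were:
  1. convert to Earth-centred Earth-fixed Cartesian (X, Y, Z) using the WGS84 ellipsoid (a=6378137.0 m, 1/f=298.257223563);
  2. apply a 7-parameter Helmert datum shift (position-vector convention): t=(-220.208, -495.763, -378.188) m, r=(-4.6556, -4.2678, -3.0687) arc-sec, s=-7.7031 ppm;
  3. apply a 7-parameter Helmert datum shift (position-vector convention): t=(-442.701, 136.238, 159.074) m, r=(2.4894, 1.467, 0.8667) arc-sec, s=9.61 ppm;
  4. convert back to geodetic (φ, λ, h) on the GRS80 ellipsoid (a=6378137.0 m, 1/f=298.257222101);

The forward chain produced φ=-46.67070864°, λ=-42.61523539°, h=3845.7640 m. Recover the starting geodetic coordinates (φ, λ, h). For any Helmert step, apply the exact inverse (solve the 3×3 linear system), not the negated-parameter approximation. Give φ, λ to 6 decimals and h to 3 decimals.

φ=-46.668738°, λ=-42.605395°, h=3842.352 m

start: φ=-46.670709°, λ=-42.615235°, h=3845.764 m
→ ECEF (a=6378137.000, f=1/298.257222101): X=3228488.1315, Y=-2970331.7910, Z=-4619519.8873
→ Helmert⁻¹: X=3228920.1765, Y=-2970508.8040, Z=-4619575.7509
→ Helmert⁻¹: X=3229113.8647, Y=-2969883.6148, Z=-4619366.9917
→ geod (Bowring, a=6378137.000): φ=-46.66873800°, λ=-42.60539500°, h=3842.3520 m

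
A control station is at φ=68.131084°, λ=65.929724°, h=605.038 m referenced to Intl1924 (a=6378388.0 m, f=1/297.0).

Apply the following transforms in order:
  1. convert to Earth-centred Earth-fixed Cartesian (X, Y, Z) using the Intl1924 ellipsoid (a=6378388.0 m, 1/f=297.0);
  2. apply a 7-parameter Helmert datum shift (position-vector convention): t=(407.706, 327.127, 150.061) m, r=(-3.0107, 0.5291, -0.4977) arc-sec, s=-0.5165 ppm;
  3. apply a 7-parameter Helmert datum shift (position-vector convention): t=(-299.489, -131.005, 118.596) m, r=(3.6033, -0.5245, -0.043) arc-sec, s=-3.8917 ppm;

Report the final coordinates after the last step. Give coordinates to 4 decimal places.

X=972025.7557 m, Y=2175940.0127 m, Z=5897501.2472 m

start: φ=68.131084°, λ=65.929724°, h=605.038 m
→ ECEF (a=6378388.000, f=1/297.0): X=971915.9899, Y=2175772.9758, Z=5897252.3494
→ Helmert 7p (PV): X=972343.5712, Y=2176182.7118, Z=5897365.1132
→ Helmert 7p (PV): X=972025.7557, Y=2175940.0127, Z=5897501.2472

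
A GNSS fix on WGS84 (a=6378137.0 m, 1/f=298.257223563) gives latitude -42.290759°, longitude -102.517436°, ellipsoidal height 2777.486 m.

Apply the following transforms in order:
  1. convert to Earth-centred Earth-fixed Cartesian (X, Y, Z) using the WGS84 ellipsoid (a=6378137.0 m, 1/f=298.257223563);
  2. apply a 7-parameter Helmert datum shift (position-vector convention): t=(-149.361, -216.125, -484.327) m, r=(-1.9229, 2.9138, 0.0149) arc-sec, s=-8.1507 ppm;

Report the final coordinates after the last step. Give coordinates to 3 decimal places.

start: φ=-42.290759°, λ=-102.517436°, h=2777.486 m
→ ECEF (a=6378137.000, f=1/298.257223563): X=-1024597.2642, Y=-4615012.8602, Z=-4271418.7370
→ Helmert 7p (PV): X=-1024798.2804, Y=-4615231.2636, Z=-4271810.7521

X=-1024798.280 m, Y=-4615231.264 m, Z=-4271810.752 m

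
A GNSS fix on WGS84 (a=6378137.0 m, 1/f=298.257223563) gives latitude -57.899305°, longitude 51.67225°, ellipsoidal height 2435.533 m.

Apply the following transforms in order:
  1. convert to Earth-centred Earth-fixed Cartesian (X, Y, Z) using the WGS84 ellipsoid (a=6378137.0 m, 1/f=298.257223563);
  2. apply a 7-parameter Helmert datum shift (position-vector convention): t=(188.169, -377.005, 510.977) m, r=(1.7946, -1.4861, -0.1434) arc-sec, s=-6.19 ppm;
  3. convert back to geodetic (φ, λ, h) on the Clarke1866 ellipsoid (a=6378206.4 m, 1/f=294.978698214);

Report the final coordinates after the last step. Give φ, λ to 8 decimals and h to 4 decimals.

start: φ=-57.899305°, λ=51.672250°, h=2435.533 m
→ ECEF (a=6378137.000, f=1/298.257223563): X=2107835.8881, Y=2666327.1030, Z=-5381849.4583
→ Helmert 7p (PV): X=2108051.6383, Y=2665978.9523, Z=-5381266.7830
→ geod (Bowring, a=6378206.400): φ=-57.89951032°, λ=51.66575697°, h=1969.0827 m

φ=-57.89951032°, λ=51.66575697°, h=1969.0827 m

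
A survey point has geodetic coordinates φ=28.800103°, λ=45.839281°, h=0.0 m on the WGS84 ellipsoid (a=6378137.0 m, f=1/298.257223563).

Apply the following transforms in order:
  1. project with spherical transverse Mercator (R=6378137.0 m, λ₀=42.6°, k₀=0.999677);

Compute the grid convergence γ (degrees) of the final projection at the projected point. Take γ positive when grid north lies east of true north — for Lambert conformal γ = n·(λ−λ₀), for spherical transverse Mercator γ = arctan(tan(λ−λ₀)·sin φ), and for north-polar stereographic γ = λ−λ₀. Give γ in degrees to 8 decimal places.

1.56181847

start: φ=28.800103°, λ=45.839281°, h=0.000 m
→ into tm (λ₀=42.6°): φ=28.80010300°, λ−λ₀=3.23928100°
convergence γ = 1.56181847°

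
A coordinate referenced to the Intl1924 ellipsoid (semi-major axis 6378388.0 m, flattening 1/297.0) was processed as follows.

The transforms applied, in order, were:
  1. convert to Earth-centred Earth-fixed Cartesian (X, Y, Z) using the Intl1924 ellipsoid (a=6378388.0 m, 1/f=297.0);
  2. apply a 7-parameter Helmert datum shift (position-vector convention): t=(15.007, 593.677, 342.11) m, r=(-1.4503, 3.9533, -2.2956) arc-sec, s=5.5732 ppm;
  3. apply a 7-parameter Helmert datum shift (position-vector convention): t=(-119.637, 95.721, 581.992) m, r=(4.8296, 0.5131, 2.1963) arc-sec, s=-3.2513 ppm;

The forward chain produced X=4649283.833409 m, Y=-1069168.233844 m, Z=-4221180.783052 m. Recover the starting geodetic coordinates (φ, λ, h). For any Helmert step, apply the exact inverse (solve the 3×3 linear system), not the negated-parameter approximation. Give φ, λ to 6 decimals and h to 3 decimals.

φ=-41.698330°, λ=-12.959132°, h=1893.884 m

start: X=4649283.8334, Y=-1069168.2338, Z=-4221180.7831 m
→ Helmert⁻¹: X=4649417.7019, Y=-1069415.7884, Z=-4221739.8956
→ Helmert⁻¹: X=4649469.6095, Y=-1069922.0705, Z=-4221976.8858
→ geod (Bowring, a=6378388.000): φ=-41.69833000°, λ=-12.95913200°, h=1893.8840 m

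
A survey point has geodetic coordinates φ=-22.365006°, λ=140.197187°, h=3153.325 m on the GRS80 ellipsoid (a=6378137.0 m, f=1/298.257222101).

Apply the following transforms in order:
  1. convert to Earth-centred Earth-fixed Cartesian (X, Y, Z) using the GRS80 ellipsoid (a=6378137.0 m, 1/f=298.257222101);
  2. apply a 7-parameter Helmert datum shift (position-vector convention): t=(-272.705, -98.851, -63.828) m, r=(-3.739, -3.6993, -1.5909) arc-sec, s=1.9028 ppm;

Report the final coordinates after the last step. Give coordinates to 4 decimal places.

start: φ=-22.365006°, λ=140.197187°, h=3153.325 m
→ ECEF (a=6378137.000, f=1/298.257222101): X=-4535868.9358, Y=3779520.8183, Z=-2413039.2969
→ Helmert 7p (PV): X=-4536077.8432, Y=3779420.4020, Z=-2413257.5783

X=-4536077.8432 m, Y=3779420.4020 m, Z=-2413257.5783 m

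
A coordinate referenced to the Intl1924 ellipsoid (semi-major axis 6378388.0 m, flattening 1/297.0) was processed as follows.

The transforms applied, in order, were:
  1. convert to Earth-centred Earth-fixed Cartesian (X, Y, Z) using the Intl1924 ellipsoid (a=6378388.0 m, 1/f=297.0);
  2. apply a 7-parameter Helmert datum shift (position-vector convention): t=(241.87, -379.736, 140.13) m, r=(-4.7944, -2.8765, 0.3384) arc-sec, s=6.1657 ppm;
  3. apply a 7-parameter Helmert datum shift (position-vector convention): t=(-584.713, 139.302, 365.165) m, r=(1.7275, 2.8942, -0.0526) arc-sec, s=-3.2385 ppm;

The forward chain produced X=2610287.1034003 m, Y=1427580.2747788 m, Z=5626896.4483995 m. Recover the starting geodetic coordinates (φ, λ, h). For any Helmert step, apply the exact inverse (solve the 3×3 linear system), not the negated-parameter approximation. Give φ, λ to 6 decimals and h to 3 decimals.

φ=62.287145°, λ=28.673896°, h=3167.415 m

start: X=2610287.1034, Y=1427580.2748, Z=5626896.4484 m
→ Helmert⁻¹: X=2610800.9586, Y=1427493.3848, Z=5626574.1829
→ Helmert⁻¹: X=2610623.7989, Y=1427729.2546, Z=5626396.1413
→ geod (Bowring, a=6378388.000): φ=62.28714500°, λ=28.67389600°, h=3167.4150 m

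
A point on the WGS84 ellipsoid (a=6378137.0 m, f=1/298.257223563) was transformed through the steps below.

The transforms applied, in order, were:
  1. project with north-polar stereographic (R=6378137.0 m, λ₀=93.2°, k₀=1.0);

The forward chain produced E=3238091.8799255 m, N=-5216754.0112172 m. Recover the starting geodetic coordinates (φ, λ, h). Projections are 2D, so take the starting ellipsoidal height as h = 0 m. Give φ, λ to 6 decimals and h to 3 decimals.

start: E=3238091.8799, N=-5216754.0112 m
→ stereo⁻¹: φ=38.59392400°, λ=125.02829200°

φ=38.593924°, λ=125.028292°, h=0.000 m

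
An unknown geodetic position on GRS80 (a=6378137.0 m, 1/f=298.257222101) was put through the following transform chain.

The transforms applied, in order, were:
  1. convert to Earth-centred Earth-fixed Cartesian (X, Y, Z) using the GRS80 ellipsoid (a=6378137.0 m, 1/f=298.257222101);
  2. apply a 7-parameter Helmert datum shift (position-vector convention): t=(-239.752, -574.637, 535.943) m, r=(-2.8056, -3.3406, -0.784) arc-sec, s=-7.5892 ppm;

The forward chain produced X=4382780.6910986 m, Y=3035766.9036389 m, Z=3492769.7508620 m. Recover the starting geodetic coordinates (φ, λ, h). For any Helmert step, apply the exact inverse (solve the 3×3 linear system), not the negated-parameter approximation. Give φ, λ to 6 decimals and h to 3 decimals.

φ=33.399339°, λ=34.711770°, h=2201.231 m

start: X=4382780.6911, Y=3035766.9036, Z=3492769.7509 m
→ Helmert⁻¹: X=4383098.7251, Y=3036333.7430, Z=3492230.6240
→ geod (Bowring, a=6378137.000): φ=33.39933900°, λ=34.71177000°, h=2201.2310 m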